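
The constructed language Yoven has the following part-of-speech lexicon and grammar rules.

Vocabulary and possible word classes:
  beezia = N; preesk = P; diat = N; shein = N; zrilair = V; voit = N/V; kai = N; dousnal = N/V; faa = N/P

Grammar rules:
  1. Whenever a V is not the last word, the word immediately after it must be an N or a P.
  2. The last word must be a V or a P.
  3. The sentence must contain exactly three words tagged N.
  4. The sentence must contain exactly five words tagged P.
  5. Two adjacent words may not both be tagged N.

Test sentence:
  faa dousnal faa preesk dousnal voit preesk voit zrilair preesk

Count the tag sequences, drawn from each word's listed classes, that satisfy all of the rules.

Candidates per position — 1:faa {N,P}; 2:dousnal {N,V}; 3:faa {N,P}; 4:preesk {P}; 5:dousnal {N,V}; 6:voit {N,V}; 7:preesk {P}; 8:voit {N,V}; 9:zrilair {V}; 10:preesk {P}.
There are 64 candidate sequences in total.
The sequences that satisfy every rule: P N P P N V P N V P; P N P P V N P N V P.
Count = 2.

2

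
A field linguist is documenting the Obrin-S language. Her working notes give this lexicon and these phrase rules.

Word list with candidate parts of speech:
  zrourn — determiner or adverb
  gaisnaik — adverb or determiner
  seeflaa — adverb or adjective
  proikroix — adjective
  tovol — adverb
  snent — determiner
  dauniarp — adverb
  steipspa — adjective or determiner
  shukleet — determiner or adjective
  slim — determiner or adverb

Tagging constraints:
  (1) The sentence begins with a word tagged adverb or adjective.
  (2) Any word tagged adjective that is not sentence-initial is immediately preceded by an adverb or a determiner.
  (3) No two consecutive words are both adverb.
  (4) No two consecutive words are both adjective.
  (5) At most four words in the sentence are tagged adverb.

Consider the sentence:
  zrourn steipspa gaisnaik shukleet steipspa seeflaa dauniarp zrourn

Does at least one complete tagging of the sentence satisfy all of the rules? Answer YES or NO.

YES

Candidates per position — 1:zrourn {determiner,adverb}; 2:steipspa {adjective,determiner}; 3:gaisnaik {adverb,determiner}; 4:shukleet {determiner,adjective}; 5:steipspa {adjective,determiner}; 6:seeflaa {adverb,adjective}; 7:dauniarp {adverb}; 8:zrourn {determiner,adverb}.
One satisfying assignment: adverb adjective adverb determiner determiner adjective adverb determiner.
Rule-by-rule: rule 1 holds; rule 2 holds; rule 3 holds; rule 4 holds; rule 5 holds.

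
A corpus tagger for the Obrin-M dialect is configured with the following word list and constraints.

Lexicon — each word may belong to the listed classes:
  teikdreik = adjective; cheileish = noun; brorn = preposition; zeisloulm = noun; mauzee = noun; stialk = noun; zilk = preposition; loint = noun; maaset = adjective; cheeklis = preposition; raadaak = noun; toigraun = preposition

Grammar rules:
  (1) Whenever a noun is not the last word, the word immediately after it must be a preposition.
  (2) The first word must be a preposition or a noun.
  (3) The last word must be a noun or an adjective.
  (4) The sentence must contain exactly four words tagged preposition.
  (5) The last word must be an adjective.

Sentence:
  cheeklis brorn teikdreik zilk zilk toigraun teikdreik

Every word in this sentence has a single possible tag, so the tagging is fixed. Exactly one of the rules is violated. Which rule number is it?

4

Fixed tagging: preposition preposition adjective preposition preposition preposition adjective.
Applying the rules: R1 ✓, R2 ✓, R3 ✓, R4 ✗, R5 ✓.
Only rule 4 fails.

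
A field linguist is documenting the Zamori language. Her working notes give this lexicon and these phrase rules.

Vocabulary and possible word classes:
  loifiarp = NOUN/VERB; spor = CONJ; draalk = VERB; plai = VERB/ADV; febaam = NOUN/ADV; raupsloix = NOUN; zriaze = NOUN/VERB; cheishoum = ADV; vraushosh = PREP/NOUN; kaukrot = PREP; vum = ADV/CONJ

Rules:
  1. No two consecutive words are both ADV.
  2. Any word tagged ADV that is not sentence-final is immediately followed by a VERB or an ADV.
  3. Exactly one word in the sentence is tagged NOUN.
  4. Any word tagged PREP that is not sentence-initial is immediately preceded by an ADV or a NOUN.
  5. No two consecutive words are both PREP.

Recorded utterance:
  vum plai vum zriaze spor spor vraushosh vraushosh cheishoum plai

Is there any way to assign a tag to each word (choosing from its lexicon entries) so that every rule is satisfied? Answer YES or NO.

YES

Candidates per position — 1:vum {ADV,CONJ}; 2:plai {VERB,ADV}; 3:vum {ADV,CONJ}; 4:zriaze {NOUN,VERB}; 5:spor {CONJ}; 6:spor {CONJ}; 7:vraushosh {PREP,NOUN}; 8:vraushosh {PREP,NOUN}; 9:cheishoum {ADV}; 10:plai {VERB,ADV}.
One satisfying assignment: ADV VERB CONJ VERB CONJ CONJ NOUN PREP ADV VERB.
Checking: rule 1 ok; rule 2 ok; rule 3 ok; rule 4 ok; rule 5 ok.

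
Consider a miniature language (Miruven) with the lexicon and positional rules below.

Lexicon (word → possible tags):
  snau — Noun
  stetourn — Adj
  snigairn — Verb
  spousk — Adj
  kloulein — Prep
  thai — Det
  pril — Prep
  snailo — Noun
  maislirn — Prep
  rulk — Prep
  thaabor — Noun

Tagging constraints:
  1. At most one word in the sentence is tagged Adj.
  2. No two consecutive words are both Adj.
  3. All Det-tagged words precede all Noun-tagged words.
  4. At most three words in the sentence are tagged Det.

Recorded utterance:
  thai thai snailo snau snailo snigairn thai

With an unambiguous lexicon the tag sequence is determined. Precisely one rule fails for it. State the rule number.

Fixed tagging: Det Det Noun Noun Noun Verb Det.
Checking each rule: R1 ✓, R2 ✓, R3 ✗, R4 ✓.
Only rule 3 fails.

3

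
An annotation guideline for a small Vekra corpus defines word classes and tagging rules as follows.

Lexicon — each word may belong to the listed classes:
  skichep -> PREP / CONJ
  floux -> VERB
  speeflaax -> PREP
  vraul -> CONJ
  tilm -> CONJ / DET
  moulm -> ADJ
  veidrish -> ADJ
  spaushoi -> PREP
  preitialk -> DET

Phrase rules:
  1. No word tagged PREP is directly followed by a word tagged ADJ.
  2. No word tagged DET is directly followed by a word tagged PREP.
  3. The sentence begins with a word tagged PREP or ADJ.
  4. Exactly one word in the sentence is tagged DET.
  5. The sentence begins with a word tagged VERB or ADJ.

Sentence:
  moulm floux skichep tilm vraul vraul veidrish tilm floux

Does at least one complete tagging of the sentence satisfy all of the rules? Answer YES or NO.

Candidates per position — 1:moulm {ADJ}; 2:floux {VERB}; 3:skichep {PREP,CONJ}; 4:tilm {CONJ,DET}; 5:vraul {CONJ}; 6:vraul {CONJ}; 7:veidrish {ADJ}; 8:tilm {CONJ,DET}; 9:floux {VERB}.
One satisfying assignment: ADJ VERB PREP DET CONJ CONJ ADJ CONJ VERB.
Verifying each rule — rule 1 ✓; rule 2 ✓; rule 3 ✓; rule 4 ✓; rule 5 ✓.

YES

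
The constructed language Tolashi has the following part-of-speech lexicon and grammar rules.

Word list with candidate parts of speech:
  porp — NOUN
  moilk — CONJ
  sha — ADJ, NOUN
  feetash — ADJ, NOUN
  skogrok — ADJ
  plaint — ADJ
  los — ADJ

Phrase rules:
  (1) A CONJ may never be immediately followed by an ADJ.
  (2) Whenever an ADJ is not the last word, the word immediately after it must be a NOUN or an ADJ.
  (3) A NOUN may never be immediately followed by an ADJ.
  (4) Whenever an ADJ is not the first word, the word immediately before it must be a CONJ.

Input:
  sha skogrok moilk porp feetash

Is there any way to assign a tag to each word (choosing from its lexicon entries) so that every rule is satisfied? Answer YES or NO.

NO

Candidates per position — 1:sha {ADJ,NOUN}; 2:skogrok {ADJ}; 3:moilk {CONJ}; 4:porp {NOUN}; 5:feetash {ADJ,NOUN}.
Rule 2 cannot be satisfied by any choice of tags from the lexicon.
So there is no consistent tagging.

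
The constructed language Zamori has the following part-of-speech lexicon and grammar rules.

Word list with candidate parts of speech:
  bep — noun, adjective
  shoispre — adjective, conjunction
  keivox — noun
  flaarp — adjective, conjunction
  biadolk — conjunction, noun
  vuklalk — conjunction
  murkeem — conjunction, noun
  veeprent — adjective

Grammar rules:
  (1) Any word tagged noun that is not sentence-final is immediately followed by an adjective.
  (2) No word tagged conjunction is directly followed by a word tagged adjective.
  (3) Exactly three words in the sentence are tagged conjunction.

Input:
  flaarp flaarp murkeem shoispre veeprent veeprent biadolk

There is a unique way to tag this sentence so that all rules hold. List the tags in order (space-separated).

conjunction conjunction noun adjective adjective adjective conjunction

Candidates per position — 1:flaarp {adjective,conjunction}; 2:flaarp {adjective,conjunction}; 3:murkeem {conjunction,noun}; 4:shoispre {adjective,conjunction}; 5:veeprent {adjective}; 6:veeprent {adjective}; 7:biadolk {conjunction,noun}.
Word 3 cannot be conjunction — rule 2 would then fail for every completion. It is noun.
Word 4 cannot be conjunction — rule 1 would then fail for every completion. It is adjective.
Word 7 cannot be noun — rule 3 would then fail for every completion. It is conjunction.
Word 1 cannot be adjective — rule 3 would then fail for every completion. It is conjunction.
Word 2 cannot be adjective — rule 2 would then fail for every completion. It is conjunction.
That leaves exactly one tagging: conjunction conjunction noun adjective adjective adjective conjunction.
Verifying each rule — rule 1 satisfied; rule 2 satisfied; rule 3 satisfied.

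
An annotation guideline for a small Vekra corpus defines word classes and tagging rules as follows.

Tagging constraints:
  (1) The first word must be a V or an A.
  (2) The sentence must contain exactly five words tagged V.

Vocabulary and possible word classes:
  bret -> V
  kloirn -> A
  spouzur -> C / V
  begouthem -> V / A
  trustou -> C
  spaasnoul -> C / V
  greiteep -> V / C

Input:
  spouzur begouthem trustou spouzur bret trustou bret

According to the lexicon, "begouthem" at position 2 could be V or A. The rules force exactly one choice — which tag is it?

V

Candidates per position — 1:spouzur {C,V}; 2:begouthem {V,A}; 3:trustou {C}; 4:spouzur {C,V}; 5:bret {V}; 6:trustou {C}; 7:bret {V}.
Position 1: tagging it C would leave rule 1 unsatisfiable, so it must be V.
Position 2: tagging it A would leave rule 2 unsatisfiable, so it must be V.
Position 4: tagging it C would leave rule 2 unsatisfiable, so it must be V.
The unique satisfying tagging is: V V C V V C V.
Checking: rule 1 ok; rule 2 ok.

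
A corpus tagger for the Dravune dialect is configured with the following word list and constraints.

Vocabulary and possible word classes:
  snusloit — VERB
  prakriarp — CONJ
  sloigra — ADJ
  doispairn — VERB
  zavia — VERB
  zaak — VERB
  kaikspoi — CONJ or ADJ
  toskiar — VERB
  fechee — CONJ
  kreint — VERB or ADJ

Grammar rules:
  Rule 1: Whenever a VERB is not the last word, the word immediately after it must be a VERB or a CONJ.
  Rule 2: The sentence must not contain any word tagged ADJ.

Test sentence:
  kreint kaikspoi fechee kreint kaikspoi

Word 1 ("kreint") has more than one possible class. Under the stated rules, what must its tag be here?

VERB

Candidates per position — 1:kreint {VERB,ADJ}; 2:kaikspoi {CONJ,ADJ}; 3:fechee {CONJ}; 4:kreint {VERB,ADJ}; 5:kaikspoi {CONJ,ADJ}.
If word 1 were ADJ, no tagging could satisfy rule 2; so word 1 is VERB.
If word 2 were ADJ, no tagging could satisfy rule 1; so word 2 is CONJ.
If word 4 were ADJ, no tagging could satisfy rule 2; so word 4 is VERB.
If word 5 were ADJ, no tagging could satisfy rule 1; so word 5 is CONJ.
So the tagging must be: VERB CONJ CONJ VERB CONJ.
Checking: rule 1 satisfied; rule 2 satisfied.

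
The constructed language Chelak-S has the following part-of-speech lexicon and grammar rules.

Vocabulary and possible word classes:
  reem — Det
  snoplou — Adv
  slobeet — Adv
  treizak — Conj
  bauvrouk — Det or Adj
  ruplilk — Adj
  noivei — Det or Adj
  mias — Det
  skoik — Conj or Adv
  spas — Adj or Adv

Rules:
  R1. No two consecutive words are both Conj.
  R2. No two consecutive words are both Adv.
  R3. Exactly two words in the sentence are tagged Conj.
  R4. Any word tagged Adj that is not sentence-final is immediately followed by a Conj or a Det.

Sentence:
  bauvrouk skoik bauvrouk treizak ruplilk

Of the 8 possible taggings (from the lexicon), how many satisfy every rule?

4

Candidates per position — 1:bauvrouk {Det,Adj}; 2:skoik {Conj,Adv}; 3:bauvrouk {Det,Adj}; 4:treizak {Conj}; 5:ruplilk {Adj}.
There are 8 candidate sequences in total.
The sequences that satisfy every rule: Det Conj Det Conj Adj; Det Conj Adj Conj Adj; Adj Conj Det Conj Adj; Adj Conj Adj Conj Adj.
Count = 4.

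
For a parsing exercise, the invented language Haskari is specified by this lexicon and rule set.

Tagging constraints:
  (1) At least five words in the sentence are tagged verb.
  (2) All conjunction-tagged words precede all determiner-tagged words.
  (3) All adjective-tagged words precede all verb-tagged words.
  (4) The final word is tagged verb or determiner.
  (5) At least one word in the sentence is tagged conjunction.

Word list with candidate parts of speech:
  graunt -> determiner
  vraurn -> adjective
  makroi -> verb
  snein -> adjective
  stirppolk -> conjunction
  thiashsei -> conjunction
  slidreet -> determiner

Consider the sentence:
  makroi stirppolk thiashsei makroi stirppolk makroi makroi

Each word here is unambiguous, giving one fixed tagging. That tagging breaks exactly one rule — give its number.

1

Fixed tagging: verb conjunction conjunction verb conjunction verb verb.
Rule check: R1 fails, R2 ok, R3 ok, R4 ok, R5 ok.
Only rule 1 fails.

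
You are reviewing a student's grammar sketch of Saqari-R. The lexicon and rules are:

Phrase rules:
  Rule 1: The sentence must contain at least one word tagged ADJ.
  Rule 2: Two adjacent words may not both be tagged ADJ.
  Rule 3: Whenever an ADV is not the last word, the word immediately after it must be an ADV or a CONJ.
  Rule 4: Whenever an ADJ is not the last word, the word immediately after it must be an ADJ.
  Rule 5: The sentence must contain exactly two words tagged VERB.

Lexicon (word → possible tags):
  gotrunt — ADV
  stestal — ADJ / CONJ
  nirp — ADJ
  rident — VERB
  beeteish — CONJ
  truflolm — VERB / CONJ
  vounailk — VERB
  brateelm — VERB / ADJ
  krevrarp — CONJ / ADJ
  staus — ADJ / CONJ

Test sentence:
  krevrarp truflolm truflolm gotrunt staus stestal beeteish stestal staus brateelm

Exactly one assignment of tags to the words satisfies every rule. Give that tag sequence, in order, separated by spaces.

Candidates per position — 1:krevrarp {CONJ,ADJ}; 2:truflolm {VERB,CONJ}; 3:truflolm {VERB,CONJ}; 4:gotrunt {ADV}; 5:staus {ADJ,CONJ}; 6:stestal {ADJ,CONJ}; 7:beeteish {CONJ}; 8:stestal {ADJ,CONJ}; 9:staus {ADJ,CONJ}; 10:brateelm {VERB,ADJ}.
Word 1 cannot be ADJ — rule 4 would then fail for every completion. It is CONJ.
Word 5 cannot be ADJ — rule 3 would then fail for every completion. It is CONJ.
Word 6 cannot be ADJ — rule 4 would then fail for every completion. It is CONJ.
The remaining ambiguous positions (2, 3, 8, 9, 10) are resolved jointly — only one combination satisfies every rule.
So the tagging must be: CONJ VERB VERB ADV CONJ CONJ CONJ CONJ CONJ ADJ.
Verifying each rule — rule 1 ✓; rule 2 ✓; rule 3 ✓; rule 4 ✓; rule 5 ✓.

CONJ VERB VERB ADV CONJ CONJ CONJ CONJ CONJ ADJ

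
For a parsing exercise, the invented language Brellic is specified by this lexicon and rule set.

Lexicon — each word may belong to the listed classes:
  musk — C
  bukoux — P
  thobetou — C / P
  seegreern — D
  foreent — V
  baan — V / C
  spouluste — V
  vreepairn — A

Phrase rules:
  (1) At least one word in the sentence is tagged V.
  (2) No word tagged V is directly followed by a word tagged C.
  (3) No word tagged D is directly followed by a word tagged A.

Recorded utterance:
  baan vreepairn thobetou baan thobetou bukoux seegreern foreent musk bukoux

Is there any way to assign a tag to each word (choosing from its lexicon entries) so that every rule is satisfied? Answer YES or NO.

Candidates per position — 1:baan {V,C}; 2:vreepairn {A}; 3:thobetou {C,P}; 4:baan {V,C}; 5:thobetou {C,P}; 6:bukoux {P}; 7:seegreern {D}; 8:foreent {V}; 9:musk {C}; 10:bukoux {P}.
Rule 2 cannot be satisfied by any choice of tags from the lexicon.
So there is no consistent tagging.

NO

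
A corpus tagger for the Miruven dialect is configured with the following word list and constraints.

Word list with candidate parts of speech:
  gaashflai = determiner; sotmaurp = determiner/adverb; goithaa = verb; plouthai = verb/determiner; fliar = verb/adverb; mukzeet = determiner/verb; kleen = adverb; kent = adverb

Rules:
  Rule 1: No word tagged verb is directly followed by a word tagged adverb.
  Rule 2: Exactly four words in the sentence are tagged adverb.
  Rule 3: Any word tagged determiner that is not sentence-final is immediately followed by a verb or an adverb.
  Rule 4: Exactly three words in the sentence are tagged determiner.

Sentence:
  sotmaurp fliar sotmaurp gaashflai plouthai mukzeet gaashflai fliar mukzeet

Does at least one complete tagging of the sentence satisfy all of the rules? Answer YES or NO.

YES

Candidates per position — 1:sotmaurp {determiner,adverb}; 2:fliar {verb,adverb}; 3:sotmaurp {determiner,adverb}; 4:gaashflai {determiner}; 5:plouthai {verb,determiner}; 6:mukzeet {determiner,verb}; 7:gaashflai {determiner}; 8:fliar {verb,adverb}; 9:mukzeet {determiner,verb}.
One satisfying assignment: adverb adverb adverb determiner verb verb determiner adverb determiner.
Checking: rule 1 ok; rule 2 ok; rule 3 ok; rule 4 ok.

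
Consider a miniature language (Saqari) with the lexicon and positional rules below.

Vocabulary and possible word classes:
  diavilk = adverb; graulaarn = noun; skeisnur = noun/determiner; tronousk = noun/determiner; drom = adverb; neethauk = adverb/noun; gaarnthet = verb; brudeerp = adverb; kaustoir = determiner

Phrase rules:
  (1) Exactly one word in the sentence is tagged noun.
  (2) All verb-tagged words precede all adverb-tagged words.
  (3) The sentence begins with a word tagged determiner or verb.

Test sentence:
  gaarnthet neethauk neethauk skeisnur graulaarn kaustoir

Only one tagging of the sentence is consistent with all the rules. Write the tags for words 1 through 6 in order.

verb adverb adverb determiner noun determiner

Candidates per position — 1:gaarnthet {verb}; 2:neethauk {adverb,noun}; 3:neethauk {adverb,noun}; 4:skeisnur {noun,determiner}; 5:graulaarn {noun}; 6:kaustoir {determiner}.
Word 2 cannot be noun — rule 1 would then fail for every completion. It is adverb.
Word 3 cannot be noun — rule 1 would then fail for every completion. It is adverb.
Word 4 cannot be noun — rule 1 would then fail for every completion. It is determiner.
The unique satisfying tagging is: verb adverb adverb determiner noun determiner.
Verifying each rule — rule 1 ok; rule 2 ok; rule 3 ok.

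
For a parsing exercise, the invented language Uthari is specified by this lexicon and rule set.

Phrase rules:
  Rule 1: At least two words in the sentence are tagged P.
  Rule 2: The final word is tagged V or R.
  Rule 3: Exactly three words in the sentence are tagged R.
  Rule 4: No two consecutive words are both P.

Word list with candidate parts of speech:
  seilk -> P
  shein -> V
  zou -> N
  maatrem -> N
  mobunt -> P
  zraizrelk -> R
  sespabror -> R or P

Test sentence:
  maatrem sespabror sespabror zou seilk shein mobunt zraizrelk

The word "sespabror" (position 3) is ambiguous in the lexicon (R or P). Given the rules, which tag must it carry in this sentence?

Candidates per position — 1:maatrem {N}; 2:sespabror {R,P}; 3:sespabror {R,P}; 4:zou {N}; 5:seilk {P}; 6:shein {V}; 7:mobunt {P}; 8:zraizrelk {R}.
Word 2 cannot be P — rule 3 would then fail for every completion. It is R.
Word 3 cannot be P — rule 3 would then fail for every completion. It is R.
The only consistent sequence is: N R R N P V P R.
Verifying each rule — rule 1 ok; rule 2 ok; rule 3 ok; rule 4 ok.

R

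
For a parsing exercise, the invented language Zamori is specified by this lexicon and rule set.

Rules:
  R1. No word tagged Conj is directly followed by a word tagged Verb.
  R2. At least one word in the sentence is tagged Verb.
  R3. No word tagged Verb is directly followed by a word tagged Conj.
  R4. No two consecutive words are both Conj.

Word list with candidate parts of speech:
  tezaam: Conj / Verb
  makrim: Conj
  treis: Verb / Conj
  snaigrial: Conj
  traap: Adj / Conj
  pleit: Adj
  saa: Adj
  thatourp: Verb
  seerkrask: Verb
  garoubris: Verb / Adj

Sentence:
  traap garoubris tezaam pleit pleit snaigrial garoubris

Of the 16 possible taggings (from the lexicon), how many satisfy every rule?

Candidates per position — 1:traap {Adj,Conj}; 2:garoubris {Verb,Adj}; 3:tezaam {Conj,Verb}; 4:pleit {Adj}; 5:pleit {Adj}; 6:snaigrial {Conj}; 7:garoubris {Verb,Adj}.
There are 16 candidate sequences in total.
The sequences that satisfy every rule: Adj Verb Verb Adj Adj Conj Adj; Adj Adj Verb Adj Adj Conj Adj; Conj Adj Verb Adj Adj Conj Adj.
Count = 3.

3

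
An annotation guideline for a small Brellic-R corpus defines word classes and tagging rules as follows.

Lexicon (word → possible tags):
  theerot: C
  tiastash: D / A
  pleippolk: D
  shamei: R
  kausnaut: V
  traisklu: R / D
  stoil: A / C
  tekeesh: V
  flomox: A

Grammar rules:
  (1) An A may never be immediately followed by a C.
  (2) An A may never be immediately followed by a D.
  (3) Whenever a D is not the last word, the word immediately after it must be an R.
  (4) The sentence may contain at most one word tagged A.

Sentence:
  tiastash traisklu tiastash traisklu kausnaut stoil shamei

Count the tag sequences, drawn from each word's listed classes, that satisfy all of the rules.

Candidates per position — 1:tiastash {D,A}; 2:traisklu {R,D}; 3:tiastash {D,A}; 4:traisklu {R,D}; 5:kausnaut {V}; 6:stoil {A,C}; 7:shamei {R}.
There are 32 candidate sequences in total.
The sequences that satisfy every rule: D R D R V A R; D R D R V C R; D R A R V C R; A R D R V C R.
Count = 4.

4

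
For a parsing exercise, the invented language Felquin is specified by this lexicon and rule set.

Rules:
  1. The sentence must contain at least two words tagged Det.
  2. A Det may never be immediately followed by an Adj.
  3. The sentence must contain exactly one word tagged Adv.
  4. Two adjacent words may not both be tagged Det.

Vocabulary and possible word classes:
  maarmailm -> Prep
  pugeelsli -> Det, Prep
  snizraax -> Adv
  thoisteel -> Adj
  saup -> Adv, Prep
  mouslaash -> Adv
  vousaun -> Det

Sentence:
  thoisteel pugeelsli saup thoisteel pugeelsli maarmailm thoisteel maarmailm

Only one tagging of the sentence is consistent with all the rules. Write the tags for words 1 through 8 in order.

Candidates per position — 1:thoisteel {Adj}; 2:pugeelsli {Det,Prep}; 3:saup {Adv,Prep}; 4:thoisteel {Adj}; 5:pugeelsli {Det,Prep}; 6:maarmailm {Prep}; 7:thoisteel {Adj}; 8:maarmailm {Prep}.
Position 2: tagging it Prep would leave rule 1 unsatisfiable, so it must be Det.
Position 3: tagging it Prep would leave rule 3 unsatisfiable, so it must be Adv.
Position 5: tagging it Prep would leave rule 1 unsatisfiable, so it must be Det.
The only consistent sequence is: Adj Det Adv Adj Det Prep Adj Prep.
Check: rule 1 ✓; rule 2 ✓; rule 3 ✓; rule 4 ✓.

Adj Det Adv Adj Det Prep Adj Prep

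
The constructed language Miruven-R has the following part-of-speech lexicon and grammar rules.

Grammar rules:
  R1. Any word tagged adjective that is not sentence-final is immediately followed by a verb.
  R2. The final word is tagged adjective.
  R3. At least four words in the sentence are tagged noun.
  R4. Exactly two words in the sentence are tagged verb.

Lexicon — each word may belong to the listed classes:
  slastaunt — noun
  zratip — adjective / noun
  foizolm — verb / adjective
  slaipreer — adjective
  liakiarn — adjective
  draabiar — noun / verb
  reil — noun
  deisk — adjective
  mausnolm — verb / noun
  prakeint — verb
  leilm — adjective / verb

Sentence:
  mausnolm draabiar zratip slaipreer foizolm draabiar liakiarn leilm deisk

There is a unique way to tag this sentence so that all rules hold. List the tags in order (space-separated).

noun noun noun adjective verb noun adjective verb adjective

Candidates per position — 1:mausnolm {verb,noun}; 2:draabiar {noun,verb}; 3:zratip {adjective,noun}; 4:slaipreer {adjective}; 5:foizolm {verb,adjective}; 6:draabiar {noun,verb}; 7:liakiarn {adjective}; 8:leilm {adjective,verb}; 9:deisk {adjective}.
Position 1: tagging it verb would leave rule 3 unsatisfiable, so it must be noun.
Position 2: tagging it verb would leave rule 3 unsatisfiable, so it must be noun.
Position 3: tagging it adjective would leave rule 1 unsatisfiable, so it must be noun.
Position 5: tagging it adjective would leave rule 1 unsatisfiable, so it must be verb.
Position 6: tagging it verb would leave rule 3 unsatisfiable, so it must be noun.
Position 8: tagging it adjective would leave rule 1 unsatisfiable, so it must be verb.
The unique satisfying tagging is: noun noun noun adjective verb noun adjective verb adjective.
Checking: rule 1 holds; rule 2 holds; rule 3 holds; rule 4 holds.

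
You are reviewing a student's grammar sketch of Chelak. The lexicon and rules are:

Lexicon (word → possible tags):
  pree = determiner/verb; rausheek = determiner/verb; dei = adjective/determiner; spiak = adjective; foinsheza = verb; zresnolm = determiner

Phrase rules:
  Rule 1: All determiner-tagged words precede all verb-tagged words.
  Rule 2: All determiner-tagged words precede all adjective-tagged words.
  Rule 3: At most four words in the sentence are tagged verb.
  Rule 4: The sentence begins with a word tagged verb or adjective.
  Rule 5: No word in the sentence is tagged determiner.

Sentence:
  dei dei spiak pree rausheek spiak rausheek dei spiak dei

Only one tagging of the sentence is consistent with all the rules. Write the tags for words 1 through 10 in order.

adjective adjective adjective verb verb adjective verb adjective adjective adjective

Candidates per position — 1:dei {adjective,determiner}; 2:dei {adjective,determiner}; 3:spiak {adjective}; 4:pree {determiner,verb}; 5:rausheek {determiner,verb}; 6:spiak {adjective}; 7:rausheek {determiner,verb}; 8:dei {adjective,determiner}; 9:spiak {adjective}; 10:dei {adjective,determiner}.
If word 1 were determiner, no tagging could satisfy rule 4; so word 1 is adjective.
If word 2 were determiner, no tagging could satisfy rule 2; so word 2 is adjective.
If word 4 were determiner, no tagging could satisfy rule 2; so word 4 is verb.
If word 5 were determiner, no tagging could satisfy rule 1; so word 5 is verb.
If word 7 were determiner, no tagging could satisfy rule 1; so word 7 is verb.
If word 8 were determiner, no tagging could satisfy rule 1; so word 8 is adjective.
If word 10 were determiner, no tagging could satisfy rule 1; so word 10 is adjective.
The unique satisfying tagging is: adjective adjective adjective verb verb adjective verb adjective adjective adjective.
Checking: rule 1 holds; rule 2 holds; rule 3 holds; rule 4 holds; rule 5 holds.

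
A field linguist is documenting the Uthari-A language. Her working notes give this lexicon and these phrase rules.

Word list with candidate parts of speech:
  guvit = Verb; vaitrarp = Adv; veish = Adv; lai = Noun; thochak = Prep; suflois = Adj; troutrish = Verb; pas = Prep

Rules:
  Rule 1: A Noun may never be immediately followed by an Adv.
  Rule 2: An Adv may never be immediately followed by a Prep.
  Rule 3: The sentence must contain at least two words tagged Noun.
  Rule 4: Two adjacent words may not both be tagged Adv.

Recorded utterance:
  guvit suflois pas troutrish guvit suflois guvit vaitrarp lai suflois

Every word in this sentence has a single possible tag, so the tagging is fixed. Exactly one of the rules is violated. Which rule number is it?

3

Fixed tagging: Verb Adj Prep Verb Verb Adj Verb Adv Noun Adj.
Rule check: R1 holds, R2 holds, R3 violated, R4 holds.
Only rule 3 fails.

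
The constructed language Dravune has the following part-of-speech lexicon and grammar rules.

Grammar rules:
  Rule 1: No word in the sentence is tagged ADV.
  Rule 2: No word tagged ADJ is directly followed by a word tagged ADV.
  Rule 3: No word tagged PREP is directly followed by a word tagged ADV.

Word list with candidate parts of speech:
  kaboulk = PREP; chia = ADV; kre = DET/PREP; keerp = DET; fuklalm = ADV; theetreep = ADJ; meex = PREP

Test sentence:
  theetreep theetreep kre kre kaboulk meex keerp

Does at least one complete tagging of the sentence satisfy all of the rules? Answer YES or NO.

YES

Candidates per position — 1:theetreep {ADJ}; 2:theetreep {ADJ}; 3:kre {DET,PREP}; 4:kre {DET,PREP}; 5:kaboulk {PREP}; 6:meex {PREP}; 7:keerp {DET}.
One satisfying assignment: ADJ ADJ DET DET PREP PREP DET.
Rule-by-rule: rule 1 satisfied; rule 2 satisfied; rule 3 satisfied.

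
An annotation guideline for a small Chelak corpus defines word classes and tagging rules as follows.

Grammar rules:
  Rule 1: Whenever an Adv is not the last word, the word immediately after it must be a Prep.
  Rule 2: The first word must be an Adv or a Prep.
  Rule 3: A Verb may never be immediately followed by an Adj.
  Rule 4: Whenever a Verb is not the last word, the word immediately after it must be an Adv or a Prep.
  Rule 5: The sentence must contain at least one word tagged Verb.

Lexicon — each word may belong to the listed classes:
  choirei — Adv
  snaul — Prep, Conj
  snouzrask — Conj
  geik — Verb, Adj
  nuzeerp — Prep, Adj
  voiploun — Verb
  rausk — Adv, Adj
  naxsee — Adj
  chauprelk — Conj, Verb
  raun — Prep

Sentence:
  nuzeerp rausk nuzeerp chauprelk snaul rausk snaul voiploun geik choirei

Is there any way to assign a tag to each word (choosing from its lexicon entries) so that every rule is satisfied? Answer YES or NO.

Candidates per position — 1:nuzeerp {Prep,Adj}; 2:rausk {Adv,Adj}; 3:nuzeerp {Prep,Adj}; 4:chauprelk {Conj,Verb}; 5:snaul {Prep,Conj}; 6:rausk {Adv,Adj}; 7:snaul {Prep,Conj}; 8:voiploun {Verb}; 9:geik {Verb,Adj}; 10:choirei {Adv}.
Rule 4 cannot be satisfied by any choice of tags from the lexicon.
So there is no consistent tagging.

NO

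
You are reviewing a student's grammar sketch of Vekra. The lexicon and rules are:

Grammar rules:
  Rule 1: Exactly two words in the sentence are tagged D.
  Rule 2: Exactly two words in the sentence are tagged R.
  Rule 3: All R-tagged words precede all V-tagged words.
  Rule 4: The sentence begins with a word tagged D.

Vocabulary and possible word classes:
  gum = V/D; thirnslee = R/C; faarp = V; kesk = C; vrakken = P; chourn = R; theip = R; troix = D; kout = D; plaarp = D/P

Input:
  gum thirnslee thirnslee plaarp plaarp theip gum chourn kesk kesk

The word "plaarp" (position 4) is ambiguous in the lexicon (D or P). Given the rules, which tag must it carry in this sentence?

P

Candidates per position — 1:gum {V,D}; 2:thirnslee {R,C}; 3:thirnslee {R,C}; 4:plaarp {D,P}; 5:plaarp {D,P}; 6:theip {R}; 7:gum {V,D}; 8:chourn {R}; 9:kesk {C}; 10:kesk {C}.
If word 1 were V, no tagging could satisfy rule 3; so word 1 is D.
If word 2 were R, no tagging could satisfy rule 2; so word 2 is C.
If word 3 were R, no tagging could satisfy rule 2; so word 3 is C.
If word 7 were V, no tagging could satisfy rule 3; so word 7 is D.
If word 4 were D, no tagging could satisfy rule 1; so word 4 is P.
If word 5 were D, no tagging could satisfy rule 1; so word 5 is P.
The unique satisfying tagging is: D C C P P R D R C C.
Rule-by-rule: rule 1 satisfied; rule 2 satisfied; rule 3 satisfied; rule 4 satisfied.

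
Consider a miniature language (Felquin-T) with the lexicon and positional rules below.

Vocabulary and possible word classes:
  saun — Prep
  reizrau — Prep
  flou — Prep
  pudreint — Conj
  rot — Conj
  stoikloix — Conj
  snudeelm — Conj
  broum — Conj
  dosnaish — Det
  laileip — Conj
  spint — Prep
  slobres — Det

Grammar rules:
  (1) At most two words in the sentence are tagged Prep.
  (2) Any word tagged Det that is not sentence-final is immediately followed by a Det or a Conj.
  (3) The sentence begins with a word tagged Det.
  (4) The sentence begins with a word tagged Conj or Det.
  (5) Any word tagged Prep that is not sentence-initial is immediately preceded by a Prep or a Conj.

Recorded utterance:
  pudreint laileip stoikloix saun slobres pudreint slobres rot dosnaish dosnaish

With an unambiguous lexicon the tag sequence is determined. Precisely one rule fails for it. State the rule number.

3

Fixed tagging: Conj Conj Conj Prep Det Conj Det Conj Det Det.
Rule check: R1 ok, R2 ok, R3 fails, R4 ok, R5 ok.
Only rule 3 fails.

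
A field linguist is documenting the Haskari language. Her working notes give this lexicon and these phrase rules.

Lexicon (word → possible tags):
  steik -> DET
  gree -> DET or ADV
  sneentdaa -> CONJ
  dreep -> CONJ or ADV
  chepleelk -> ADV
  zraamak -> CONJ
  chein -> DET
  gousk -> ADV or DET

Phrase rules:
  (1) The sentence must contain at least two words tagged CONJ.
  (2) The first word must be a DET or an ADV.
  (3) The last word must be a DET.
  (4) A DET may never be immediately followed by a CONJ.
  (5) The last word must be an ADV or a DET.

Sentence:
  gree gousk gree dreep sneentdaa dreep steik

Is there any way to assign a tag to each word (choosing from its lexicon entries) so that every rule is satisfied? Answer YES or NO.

Candidates per position — 1:gree {DET,ADV}; 2:gousk {ADV,DET}; 3:gree {DET,ADV}; 4:dreep {CONJ,ADV}; 5:sneentdaa {CONJ}; 6:dreep {CONJ,ADV}; 7:steik {DET}.
One satisfying assignment: ADV ADV ADV CONJ CONJ CONJ DET.
Check: rule 1 holds; rule 2 holds; rule 3 holds; rule 4 holds; rule 5 holds.

YES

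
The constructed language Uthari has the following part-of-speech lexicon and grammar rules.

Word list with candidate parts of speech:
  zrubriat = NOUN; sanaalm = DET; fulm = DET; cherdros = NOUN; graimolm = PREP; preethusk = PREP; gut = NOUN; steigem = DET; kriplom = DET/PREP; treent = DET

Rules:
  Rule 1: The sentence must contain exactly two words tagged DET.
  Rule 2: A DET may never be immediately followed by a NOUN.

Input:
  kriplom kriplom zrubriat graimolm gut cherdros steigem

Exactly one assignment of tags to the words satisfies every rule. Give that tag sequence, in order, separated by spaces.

DET PREP NOUN PREP NOUN NOUN DET

Candidates per position — 1:kriplom {DET,PREP}; 2:kriplom {DET,PREP}; 3:zrubriat {NOUN}; 4:graimolm {PREP}; 5:gut {NOUN}; 6:cherdros {NOUN}; 7:steigem {DET}.
Position 2: DET is ruled out by rule 2; that leaves PREP.
Position 1: PREP is ruled out by rule 1; that leaves DET.
That leaves exactly one tagging: DET PREP NOUN PREP NOUN NOUN DET.
Check: rule 1 ✓; rule 2 ✓.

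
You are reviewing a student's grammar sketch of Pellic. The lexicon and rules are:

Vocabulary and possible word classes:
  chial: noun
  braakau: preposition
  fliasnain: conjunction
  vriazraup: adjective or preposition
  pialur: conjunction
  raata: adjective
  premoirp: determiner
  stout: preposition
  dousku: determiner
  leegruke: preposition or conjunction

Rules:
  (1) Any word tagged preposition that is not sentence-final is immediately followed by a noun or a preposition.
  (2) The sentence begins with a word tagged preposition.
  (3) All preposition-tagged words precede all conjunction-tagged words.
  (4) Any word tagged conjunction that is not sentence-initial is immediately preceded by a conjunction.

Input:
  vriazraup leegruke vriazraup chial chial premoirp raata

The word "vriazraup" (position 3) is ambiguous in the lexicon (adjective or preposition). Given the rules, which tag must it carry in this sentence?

Candidates per position — 1:vriazraup {adjective,preposition}; 2:leegruke {preposition,conjunction}; 3:vriazraup {adjective,preposition}; 4:chial {noun}; 5:chial {noun}; 6:premoirp {determiner}; 7:raata {adjective}.
Position 1: adjective is ruled out by rule 2; that leaves preposition.
Position 2: conjunction is ruled out by rule 1; that leaves preposition.
Position 3: adjective is ruled out by rule 1; that leaves preposition.
That leaves exactly one tagging: preposition preposition preposition noun noun determiner adjective.
Rule-by-rule: rule 1 holds; rule 2 holds; rule 3 holds; rule 4 holds.

preposition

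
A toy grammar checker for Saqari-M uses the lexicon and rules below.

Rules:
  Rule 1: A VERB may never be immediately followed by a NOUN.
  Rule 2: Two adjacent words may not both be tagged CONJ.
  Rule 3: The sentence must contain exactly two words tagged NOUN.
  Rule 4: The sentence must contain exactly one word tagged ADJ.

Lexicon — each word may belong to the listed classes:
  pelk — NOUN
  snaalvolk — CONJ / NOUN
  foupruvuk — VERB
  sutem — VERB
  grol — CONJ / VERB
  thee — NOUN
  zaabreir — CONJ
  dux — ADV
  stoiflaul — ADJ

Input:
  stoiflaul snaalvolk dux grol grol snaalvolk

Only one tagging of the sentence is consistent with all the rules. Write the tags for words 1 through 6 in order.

ADJ NOUN ADV VERB CONJ NOUN

Candidates per position — 1:stoiflaul {ADJ}; 2:snaalvolk {CONJ,NOUN}; 3:dux {ADV}; 4:grol {CONJ,VERB}; 5:grol {CONJ,VERB}; 6:snaalvolk {CONJ,NOUN}.
Word 2 cannot be CONJ — rule 3 would then fail for every completion. It is NOUN.
Word 6 cannot be CONJ — rule 3 would then fail for every completion. It is NOUN.
Word 5 cannot be VERB — rule 1 would then fail for every completion. It is CONJ.
Word 4 cannot be CONJ — rule 2 would then fail for every completion. It is VERB.
The only consistent sequence is: ADJ NOUN ADV VERB CONJ NOUN.
Check: rule 1 ok; rule 2 ok; rule 3 ok; rule 4 ok.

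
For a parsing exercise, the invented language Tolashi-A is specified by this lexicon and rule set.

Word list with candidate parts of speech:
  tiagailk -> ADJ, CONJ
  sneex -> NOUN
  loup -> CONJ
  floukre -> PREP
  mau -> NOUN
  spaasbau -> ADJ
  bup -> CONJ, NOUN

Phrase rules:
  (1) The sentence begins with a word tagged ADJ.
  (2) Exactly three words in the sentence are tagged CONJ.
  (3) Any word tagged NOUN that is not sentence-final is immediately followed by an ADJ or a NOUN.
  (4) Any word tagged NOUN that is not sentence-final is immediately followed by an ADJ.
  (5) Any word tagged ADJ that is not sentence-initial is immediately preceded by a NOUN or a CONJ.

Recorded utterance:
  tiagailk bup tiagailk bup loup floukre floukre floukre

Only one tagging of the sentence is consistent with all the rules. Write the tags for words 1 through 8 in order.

ADJ CONJ ADJ CONJ CONJ PREP PREP PREP

Candidates per position — 1:tiagailk {ADJ,CONJ}; 2:bup {CONJ,NOUN}; 3:tiagailk {ADJ,CONJ}; 4:bup {CONJ,NOUN}; 5:loup {CONJ}; 6:floukre {PREP}; 7:floukre {PREP}; 8:floukre {PREP}.
At position 1, choosing CONJ makes rule 1 impossible to satisfy; hence ADJ.
At position 4, choosing NOUN makes rule 3 impossible to satisfy; hence CONJ.
The remaining ambiguous positions (2, 3) are resolved jointly — only one combination satisfies every rule.
That leaves exactly one tagging: ADJ CONJ ADJ CONJ CONJ PREP PREP PREP.
Check: rule 1 ✓; rule 2 ✓; rule 3 ✓; rule 4 ✓; rule 5 ✓.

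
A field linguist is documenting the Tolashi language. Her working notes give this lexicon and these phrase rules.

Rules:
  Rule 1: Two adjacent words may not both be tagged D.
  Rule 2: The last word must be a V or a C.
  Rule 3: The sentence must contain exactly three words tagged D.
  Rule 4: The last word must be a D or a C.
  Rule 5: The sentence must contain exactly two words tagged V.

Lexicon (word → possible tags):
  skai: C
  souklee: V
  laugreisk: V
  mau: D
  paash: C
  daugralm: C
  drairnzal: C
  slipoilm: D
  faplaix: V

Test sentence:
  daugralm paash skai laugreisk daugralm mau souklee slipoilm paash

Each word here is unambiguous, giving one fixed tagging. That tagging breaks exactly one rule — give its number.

Fixed tagging: C C C V C D V D C.
Applying the rules: R1 ✓, R2 ✓, R3 ✗, R4 ✓, R5 ✓.
Only rule 3 fails.

3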